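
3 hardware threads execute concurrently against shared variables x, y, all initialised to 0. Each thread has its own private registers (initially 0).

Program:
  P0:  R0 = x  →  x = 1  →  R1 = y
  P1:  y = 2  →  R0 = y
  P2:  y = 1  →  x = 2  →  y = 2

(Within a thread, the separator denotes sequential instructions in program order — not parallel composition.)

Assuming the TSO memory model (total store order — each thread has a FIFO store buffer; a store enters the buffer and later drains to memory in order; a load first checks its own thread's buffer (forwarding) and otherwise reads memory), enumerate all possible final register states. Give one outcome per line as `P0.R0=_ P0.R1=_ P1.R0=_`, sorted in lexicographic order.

outcome vector order: (P0.R0,P0.R1,P1.R0)
|TSO outcomes| = 10

P0.R0=0 P0.R1=0 P1.R0=1
P0.R0=0 P0.R1=0 P1.R0=2
P0.R0=0 P0.R1=1 P1.R0=1
P0.R0=0 P0.R1=1 P1.R0=2
P0.R0=0 P0.R1=2 P1.R0=1
P0.R0=0 P0.R1=2 P1.R0=2
P0.R0=2 P0.R1=1 P1.R0=1
P0.R0=2 P0.R1=1 P1.R0=2
P0.R0=2 P0.R1=2 P1.R0=1
P0.R0=2 P0.R1=2 P1.R0=2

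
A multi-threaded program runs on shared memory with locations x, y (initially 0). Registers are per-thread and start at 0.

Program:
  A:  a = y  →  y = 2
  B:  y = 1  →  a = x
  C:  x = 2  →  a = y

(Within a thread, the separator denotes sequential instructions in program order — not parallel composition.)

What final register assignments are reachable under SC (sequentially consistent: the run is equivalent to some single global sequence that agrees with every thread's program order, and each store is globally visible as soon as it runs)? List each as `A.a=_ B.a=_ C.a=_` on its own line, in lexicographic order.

A.a=0 B.a=0 C.a=1
A.a=0 B.a=0 C.a=2
A.a=0 B.a=2 C.a=0
A.a=0 B.a=2 C.a=1
A.a=0 B.a=2 C.a=2
A.a=1 B.a=0 C.a=1
A.a=1 B.a=0 C.a=2
A.a=1 B.a=2 C.a=0
A.a=1 B.a=2 C.a=1
A.a=1 B.a=2 C.a=2

outcome vector order: (A.a,B.a,C.a)
|SC outcomes| = 10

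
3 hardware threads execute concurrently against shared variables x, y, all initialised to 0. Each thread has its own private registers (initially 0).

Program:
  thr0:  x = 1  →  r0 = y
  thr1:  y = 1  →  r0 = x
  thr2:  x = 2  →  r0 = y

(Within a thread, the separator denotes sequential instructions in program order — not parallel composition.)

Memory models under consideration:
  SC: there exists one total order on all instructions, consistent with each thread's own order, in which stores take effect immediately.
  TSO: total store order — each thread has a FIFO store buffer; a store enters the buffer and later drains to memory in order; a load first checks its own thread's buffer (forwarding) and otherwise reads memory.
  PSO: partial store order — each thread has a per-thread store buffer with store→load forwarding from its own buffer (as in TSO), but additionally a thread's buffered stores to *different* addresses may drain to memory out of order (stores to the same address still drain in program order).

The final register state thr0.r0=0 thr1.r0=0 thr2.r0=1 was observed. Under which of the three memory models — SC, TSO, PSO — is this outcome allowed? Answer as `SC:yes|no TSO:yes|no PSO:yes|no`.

SC:no TSO:yes PSO:yes

outcome vector order: (thr0.r0,thr1.r0,thr2.r0)
SC (9): <0 1 0>, <0 1 1>, <0 2 0>, <0 2 1>, <1 0 1>, <1 1 0>, <1 1 1>, <1 2 0>, <1 2 1>
TSO (12): <0 0 0>, <0 0 1>, <0 1 0>, <0 1 1>, <0 2 0>, <0 2 1>, <1 0 0>, <1 0 1>, <1 1 0>, <1 1 1>, <1 2 0>, <1 2 1>
PSO (12): <0 0 0>, <0 0 1>, <0 1 0>, <0 1 1>, <0 2 0>, <0 2 1>, <1 0 0>, <1 0 1>, <1 1 0>, <1 1 1>, <1 2 0>, <1 2 1>
target <0 0 1> ∈ {TSO,PSO}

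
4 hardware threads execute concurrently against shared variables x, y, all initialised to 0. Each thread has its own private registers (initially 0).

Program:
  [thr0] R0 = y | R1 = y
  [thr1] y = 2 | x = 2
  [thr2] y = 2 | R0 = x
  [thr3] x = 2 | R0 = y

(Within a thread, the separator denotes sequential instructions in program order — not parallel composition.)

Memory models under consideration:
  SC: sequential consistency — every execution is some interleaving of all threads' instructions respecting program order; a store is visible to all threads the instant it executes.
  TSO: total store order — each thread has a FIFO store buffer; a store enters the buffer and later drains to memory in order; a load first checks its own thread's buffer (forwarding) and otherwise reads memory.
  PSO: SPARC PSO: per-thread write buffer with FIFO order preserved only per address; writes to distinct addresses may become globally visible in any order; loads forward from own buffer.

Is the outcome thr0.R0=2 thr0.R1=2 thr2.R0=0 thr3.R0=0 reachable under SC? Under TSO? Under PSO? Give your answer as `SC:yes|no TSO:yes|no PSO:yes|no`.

outcome vector order: (thr0.R0,thr0.R1,thr2.R0,thr3.R0)
SC (9): 0/0/0/2, 0/0/2/0, 0/0/2/2, 0/2/0/2, 0/2/2/0, 0/2/2/2, 2/2/0/2, 2/2/2/0, 2/2/2/2
TSO (12): 0/0/0/0, 0/0/0/2, 0/0/2/0, 0/0/2/2, 0/2/0/0, 0/2/0/2, 0/2/2/0, 0/2/2/2, 2/2/0/0, 2/2/0/2, 2/2/2/0, 2/2/2/2
PSO (12): 0/0/0/0, 0/0/0/2, 0/0/2/0, 0/0/2/2, 0/2/0/0, 0/2/0/2, 0/2/2/0, 0/2/2/2, 2/2/0/0, 2/2/0/2, 2/2/2/0, 2/2/2/2
target 2/2/0/0 ∈ {TSO,PSO}

SC:no TSO:yes PSO:yes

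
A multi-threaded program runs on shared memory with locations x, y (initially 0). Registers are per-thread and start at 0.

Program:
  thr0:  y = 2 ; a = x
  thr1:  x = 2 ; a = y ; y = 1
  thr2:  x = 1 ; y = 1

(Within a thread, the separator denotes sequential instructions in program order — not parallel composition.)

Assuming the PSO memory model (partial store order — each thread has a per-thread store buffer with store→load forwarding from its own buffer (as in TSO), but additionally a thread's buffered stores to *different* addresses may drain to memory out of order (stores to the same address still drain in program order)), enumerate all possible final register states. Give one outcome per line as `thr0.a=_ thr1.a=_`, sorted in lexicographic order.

thr0.a=0 thr1.a=0
thr0.a=0 thr1.a=1
thr0.a=0 thr1.a=2
thr0.a=1 thr1.a=0
thr0.a=1 thr1.a=1
thr0.a=1 thr1.a=2
thr0.a=2 thr1.a=0
thr0.a=2 thr1.a=1
thr0.a=2 thr1.a=2

outcome vector order: (thr0.a,thr1.a)
|PSO outcomes| = 9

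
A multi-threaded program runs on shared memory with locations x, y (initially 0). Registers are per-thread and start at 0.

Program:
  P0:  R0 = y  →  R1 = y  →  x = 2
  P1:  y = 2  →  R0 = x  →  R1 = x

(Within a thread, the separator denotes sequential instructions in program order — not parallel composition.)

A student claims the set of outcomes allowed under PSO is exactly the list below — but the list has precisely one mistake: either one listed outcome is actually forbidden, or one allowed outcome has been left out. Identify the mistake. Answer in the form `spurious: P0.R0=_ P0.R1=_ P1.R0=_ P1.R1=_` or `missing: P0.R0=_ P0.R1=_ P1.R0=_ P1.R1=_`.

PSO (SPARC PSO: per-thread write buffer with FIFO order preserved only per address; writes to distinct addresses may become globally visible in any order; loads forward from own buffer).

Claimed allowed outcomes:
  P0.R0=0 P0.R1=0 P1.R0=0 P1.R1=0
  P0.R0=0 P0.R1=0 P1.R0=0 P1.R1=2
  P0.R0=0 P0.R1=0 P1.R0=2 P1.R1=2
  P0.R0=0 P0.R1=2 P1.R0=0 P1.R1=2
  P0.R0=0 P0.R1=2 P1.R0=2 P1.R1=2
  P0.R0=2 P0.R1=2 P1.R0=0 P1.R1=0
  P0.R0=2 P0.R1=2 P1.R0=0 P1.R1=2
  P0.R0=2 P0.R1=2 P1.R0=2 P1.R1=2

missing: P0.R0=0 P0.R1=2 P1.R0=0 P1.R1=0

outcome vector order: (P0.R0,P0.R1,P1.R0,P1.R1)
[PSO] allowed = {(0,0,0,0) (0,0,0,2) (0,0,2,2) (0,2,0,0) (0,2,0,2) (0,2,2,2) (2,2,0,0) (2,2,0,2) (2,2,2,2)}
PSO∖claimed = {(0,2,0,0)}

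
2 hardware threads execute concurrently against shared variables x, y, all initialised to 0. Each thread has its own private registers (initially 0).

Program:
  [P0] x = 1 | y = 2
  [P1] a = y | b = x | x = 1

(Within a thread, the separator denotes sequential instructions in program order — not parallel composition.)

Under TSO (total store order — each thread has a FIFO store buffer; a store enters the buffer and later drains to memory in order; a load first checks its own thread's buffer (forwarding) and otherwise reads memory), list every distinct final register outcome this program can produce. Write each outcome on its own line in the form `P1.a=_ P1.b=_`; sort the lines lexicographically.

P1.a=0 P1.b=0
P1.a=0 P1.b=1
P1.a=2 P1.b=1

outcome vector order: (P1.a,P1.b)
|TSO outcomes| = 3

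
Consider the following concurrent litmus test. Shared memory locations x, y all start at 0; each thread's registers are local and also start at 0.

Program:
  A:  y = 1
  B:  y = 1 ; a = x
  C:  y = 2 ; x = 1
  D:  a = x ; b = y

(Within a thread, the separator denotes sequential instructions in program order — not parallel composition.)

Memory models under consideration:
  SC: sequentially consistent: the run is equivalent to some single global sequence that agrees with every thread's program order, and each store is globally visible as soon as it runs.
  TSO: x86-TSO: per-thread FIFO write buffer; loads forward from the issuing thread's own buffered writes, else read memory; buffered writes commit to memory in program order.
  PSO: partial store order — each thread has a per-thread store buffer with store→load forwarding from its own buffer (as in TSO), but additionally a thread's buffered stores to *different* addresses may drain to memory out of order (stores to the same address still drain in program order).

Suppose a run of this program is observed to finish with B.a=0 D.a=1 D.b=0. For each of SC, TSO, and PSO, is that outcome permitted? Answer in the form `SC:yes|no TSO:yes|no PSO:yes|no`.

outcome vector order: (B.a,D.a,D.b)
SC (10): 000; 001; 002; 011; 012; 100; 101; 102; 111; 112
TSO (10): 000; 001; 002; 011; 012; 100; 101; 102; 111; 112
PSO (12): 000; 001; 002; 010; 011; 012; 100; 101; 102; 110; 111; 112
target 010 ∈ {PSO}

SC:no TSO:no PSO:yes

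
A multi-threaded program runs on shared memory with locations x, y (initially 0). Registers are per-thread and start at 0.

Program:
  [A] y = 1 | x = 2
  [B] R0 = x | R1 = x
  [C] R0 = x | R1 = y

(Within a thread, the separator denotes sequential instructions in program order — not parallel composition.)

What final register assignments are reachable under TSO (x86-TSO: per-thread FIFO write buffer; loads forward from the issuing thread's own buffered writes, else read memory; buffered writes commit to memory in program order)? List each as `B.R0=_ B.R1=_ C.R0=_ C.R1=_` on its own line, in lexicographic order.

B.R0=0 B.R1=0 C.R0=0 C.R1=0
B.R0=0 B.R1=0 C.R0=0 C.R1=1
B.R0=0 B.R1=0 C.R0=2 C.R1=1
B.R0=0 B.R1=2 C.R0=0 C.R1=0
B.R0=0 B.R1=2 C.R0=0 C.R1=1
B.R0=0 B.R1=2 C.R0=2 C.R1=1
B.R0=2 B.R1=2 C.R0=0 C.R1=0
B.R0=2 B.R1=2 C.R0=0 C.R1=1
B.R0=2 B.R1=2 C.R0=2 C.R1=1

outcome vector order: (B.R0,B.R1,C.R0,C.R1)
|TSO outcomes| = 9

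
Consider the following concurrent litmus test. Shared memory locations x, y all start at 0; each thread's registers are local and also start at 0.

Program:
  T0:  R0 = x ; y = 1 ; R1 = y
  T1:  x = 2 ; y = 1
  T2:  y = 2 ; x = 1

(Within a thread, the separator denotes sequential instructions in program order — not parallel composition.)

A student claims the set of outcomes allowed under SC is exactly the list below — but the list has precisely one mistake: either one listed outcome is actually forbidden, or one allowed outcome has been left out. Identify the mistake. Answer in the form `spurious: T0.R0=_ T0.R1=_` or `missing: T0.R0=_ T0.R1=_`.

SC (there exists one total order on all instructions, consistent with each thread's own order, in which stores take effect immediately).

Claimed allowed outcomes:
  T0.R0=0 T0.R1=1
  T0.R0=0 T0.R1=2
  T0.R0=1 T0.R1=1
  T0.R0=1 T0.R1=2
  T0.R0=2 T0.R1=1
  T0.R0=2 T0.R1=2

spurious: T0.R0=1 T0.R1=2

outcome vector order: (T0.R0,T0.R1)
SC: 5 outcomes — {01, 02, 11, 21, 22}
claimed∖SC = {12}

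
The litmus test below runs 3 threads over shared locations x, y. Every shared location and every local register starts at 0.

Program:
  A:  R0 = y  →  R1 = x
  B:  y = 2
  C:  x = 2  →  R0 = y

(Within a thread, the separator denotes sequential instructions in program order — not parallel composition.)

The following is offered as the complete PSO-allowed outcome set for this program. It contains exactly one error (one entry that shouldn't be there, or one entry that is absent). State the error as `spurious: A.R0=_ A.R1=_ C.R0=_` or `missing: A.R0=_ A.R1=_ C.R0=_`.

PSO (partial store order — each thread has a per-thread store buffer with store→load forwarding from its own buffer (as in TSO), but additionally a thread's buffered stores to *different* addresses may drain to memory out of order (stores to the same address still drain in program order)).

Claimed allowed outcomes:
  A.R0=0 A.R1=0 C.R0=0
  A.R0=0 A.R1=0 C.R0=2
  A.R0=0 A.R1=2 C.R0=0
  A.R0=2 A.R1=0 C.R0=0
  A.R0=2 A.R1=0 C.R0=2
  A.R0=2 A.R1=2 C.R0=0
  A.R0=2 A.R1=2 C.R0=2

outcome vector order: (A.R0,A.R1,C.R0)
PSO (8): 000, 002, 020, 022, 200, 202, 220, 222
PSO∖claimed = {022}

missing: A.R0=0 A.R1=2 C.R0=2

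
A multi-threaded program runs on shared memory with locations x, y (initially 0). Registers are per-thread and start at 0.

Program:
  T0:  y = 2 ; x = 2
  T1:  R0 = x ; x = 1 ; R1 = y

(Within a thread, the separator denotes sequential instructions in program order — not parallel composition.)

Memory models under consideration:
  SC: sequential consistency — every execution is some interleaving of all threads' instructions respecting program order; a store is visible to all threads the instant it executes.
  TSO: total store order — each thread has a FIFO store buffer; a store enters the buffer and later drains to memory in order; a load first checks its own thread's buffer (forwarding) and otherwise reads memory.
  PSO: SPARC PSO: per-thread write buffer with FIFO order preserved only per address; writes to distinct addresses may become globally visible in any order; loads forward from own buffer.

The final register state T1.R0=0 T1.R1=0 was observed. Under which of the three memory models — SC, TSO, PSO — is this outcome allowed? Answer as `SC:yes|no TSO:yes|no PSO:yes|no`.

outcome vector order: (T1.R0,T1.R1)
SC (3): <0 0>; <0 2>; <2 2>
TSO (3): <0 0>; <0 2>; <2 2>
PSO (4): <0 0>; <0 2>; <2 0>; <2 2>
target <0 0> ∈ {SC,TSO,PSO}

SC:yes TSO:yes PSO:yes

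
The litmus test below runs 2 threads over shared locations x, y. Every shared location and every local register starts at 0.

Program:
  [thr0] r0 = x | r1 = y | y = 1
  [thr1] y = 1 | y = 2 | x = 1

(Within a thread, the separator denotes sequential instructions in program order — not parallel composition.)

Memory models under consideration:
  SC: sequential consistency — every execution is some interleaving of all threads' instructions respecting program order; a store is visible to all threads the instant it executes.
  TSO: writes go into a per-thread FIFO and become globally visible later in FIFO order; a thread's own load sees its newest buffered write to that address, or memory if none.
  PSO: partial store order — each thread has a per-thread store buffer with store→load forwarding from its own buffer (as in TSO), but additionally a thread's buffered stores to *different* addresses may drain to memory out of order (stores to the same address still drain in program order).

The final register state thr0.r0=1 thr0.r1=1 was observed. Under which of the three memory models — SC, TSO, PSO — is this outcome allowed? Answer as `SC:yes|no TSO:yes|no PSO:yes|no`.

outcome vector order: (thr0.r0,thr0.r1)
SC: 4 outcomes — {00, 01, 02, 12}
TSO: 4 outcomes — {00, 01, 02, 12}
PSO: 6 outcomes — {00, 01, 02, 10, 11, 12}
target 11 ∈ {PSO}

SC:no TSO:no PSO:yes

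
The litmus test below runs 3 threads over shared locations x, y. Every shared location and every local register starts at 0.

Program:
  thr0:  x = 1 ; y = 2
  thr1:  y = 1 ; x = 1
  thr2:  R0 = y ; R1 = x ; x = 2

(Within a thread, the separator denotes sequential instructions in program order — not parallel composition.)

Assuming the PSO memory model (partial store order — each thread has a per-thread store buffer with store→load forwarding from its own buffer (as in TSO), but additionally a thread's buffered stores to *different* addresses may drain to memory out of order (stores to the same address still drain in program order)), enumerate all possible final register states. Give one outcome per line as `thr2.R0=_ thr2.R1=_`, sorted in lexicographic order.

thr2.R0=0 thr2.R1=0
thr2.R0=0 thr2.R1=1
thr2.R0=1 thr2.R1=0
thr2.R0=1 thr2.R1=1
thr2.R0=2 thr2.R1=0
thr2.R0=2 thr2.R1=1

outcome vector order: (thr2.R0,thr2.R1)
|PSO outcomes| = 6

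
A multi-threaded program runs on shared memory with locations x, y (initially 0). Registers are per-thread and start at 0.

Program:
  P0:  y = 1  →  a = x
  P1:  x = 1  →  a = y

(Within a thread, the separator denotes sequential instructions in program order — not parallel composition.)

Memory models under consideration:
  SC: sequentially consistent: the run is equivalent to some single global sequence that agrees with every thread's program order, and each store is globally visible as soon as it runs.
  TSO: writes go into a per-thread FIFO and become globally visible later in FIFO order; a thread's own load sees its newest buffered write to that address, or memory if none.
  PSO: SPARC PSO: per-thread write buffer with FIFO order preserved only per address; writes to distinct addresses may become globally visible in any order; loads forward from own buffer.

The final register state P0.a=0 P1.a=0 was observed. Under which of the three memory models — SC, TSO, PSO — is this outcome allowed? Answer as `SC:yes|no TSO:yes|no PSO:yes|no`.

SC:no TSO:yes PSO:yes

outcome vector order: (P0.a,P1.a)
under SC → (0,1) (1,0) (1,1)
under TSO → (0,0) (0,1) (1,0) (1,1)
under PSO → (0,0) (0,1) (1,0) (1,1)
target (0,0) ∈ {TSO,PSO}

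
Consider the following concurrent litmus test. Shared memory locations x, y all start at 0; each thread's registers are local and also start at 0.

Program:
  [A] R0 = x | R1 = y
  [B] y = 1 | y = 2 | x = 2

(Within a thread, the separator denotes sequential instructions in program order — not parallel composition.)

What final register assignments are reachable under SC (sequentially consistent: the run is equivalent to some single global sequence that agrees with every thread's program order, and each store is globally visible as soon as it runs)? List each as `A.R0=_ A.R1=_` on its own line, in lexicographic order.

outcome vector order: (A.R0,A.R1)
|SC outcomes| = 4

A.R0=0 A.R1=0
A.R0=0 A.R1=1
A.R0=0 A.R1=2
A.R0=2 A.R1=2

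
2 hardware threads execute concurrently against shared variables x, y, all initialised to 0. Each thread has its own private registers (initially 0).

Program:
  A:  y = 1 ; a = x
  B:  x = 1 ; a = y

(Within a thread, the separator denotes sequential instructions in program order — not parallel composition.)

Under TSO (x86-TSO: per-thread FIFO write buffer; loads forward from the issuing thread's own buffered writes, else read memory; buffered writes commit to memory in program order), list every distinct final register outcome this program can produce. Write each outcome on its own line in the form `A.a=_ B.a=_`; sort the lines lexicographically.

A.a=0 B.a=0
A.a=0 B.a=1
A.a=1 B.a=0
A.a=1 B.a=1

outcome vector order: (A.a,B.a)
|TSO outcomes| = 4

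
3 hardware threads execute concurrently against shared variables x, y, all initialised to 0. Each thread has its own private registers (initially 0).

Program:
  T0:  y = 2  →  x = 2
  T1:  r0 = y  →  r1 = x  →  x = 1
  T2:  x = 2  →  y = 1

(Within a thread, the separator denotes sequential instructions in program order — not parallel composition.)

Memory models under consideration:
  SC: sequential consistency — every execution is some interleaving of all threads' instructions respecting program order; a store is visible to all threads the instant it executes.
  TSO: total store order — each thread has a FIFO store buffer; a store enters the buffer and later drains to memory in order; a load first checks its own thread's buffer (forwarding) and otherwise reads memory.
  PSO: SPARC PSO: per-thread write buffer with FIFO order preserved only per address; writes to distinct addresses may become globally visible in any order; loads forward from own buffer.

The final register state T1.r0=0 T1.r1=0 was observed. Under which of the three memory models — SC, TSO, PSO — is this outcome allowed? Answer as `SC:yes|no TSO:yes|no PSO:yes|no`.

outcome vector order: (T1.r0,T1.r1)
under SC → (0,0), (0,2), (1,2), (2,0), (2,2)
under TSO → (0,0), (0,2), (1,2), (2,0), (2,2)
under PSO → (0,0), (0,2), (1,0), (1,2), (2,0), (2,2)
target (0,0) ∈ {SC,TSO,PSO}

SC:yes TSO:yes PSO:yes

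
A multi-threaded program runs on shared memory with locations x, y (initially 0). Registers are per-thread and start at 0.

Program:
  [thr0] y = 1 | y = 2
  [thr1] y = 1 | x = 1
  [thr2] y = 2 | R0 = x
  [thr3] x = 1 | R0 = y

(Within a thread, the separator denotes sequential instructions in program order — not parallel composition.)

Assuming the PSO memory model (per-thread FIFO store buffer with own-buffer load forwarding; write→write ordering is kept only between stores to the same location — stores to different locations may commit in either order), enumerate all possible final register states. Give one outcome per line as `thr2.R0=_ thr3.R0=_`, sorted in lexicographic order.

outcome vector order: (thr2.R0,thr3.R0)
|PSO outcomes| = 6

thr2.R0=0 thr3.R0=0
thr2.R0=0 thr3.R0=1
thr2.R0=0 thr3.R0=2
thr2.R0=1 thr3.R0=0
thr2.R0=1 thr3.R0=1
thr2.R0=1 thr3.R0=2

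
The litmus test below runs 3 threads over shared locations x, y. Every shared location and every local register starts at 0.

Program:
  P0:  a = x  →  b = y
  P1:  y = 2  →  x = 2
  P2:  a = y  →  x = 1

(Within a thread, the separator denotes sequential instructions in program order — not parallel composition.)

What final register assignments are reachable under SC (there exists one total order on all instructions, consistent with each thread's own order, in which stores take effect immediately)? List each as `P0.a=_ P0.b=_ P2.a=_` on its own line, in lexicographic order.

outcome vector order: (P0.a,P0.b,P2.a)
|SC outcomes| = 9

P0.a=0 P0.b=0 P2.a=0
P0.a=0 P0.b=0 P2.a=2
P0.a=0 P0.b=2 P2.a=0
P0.a=0 P0.b=2 P2.a=2
P0.a=1 P0.b=0 P2.a=0
P0.a=1 P0.b=2 P2.a=0
P0.a=1 P0.b=2 P2.a=2
P0.a=2 P0.b=2 P2.a=0
P0.a=2 P0.b=2 P2.a=2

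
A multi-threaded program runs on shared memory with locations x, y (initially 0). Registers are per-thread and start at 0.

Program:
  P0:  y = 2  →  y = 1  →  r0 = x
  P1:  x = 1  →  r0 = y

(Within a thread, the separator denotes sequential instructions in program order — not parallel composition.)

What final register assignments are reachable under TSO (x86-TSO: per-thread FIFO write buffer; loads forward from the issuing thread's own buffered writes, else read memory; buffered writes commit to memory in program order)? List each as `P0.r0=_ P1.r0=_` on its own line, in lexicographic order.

outcome vector order: (P0.r0,P1.r0)
|TSO outcomes| = 6

P0.r0=0 P1.r0=0
P0.r0=0 P1.r0=1
P0.r0=0 P1.r0=2
P0.r0=1 P1.r0=0
P0.r0=1 P1.r0=1
P0.r0=1 P1.r0=2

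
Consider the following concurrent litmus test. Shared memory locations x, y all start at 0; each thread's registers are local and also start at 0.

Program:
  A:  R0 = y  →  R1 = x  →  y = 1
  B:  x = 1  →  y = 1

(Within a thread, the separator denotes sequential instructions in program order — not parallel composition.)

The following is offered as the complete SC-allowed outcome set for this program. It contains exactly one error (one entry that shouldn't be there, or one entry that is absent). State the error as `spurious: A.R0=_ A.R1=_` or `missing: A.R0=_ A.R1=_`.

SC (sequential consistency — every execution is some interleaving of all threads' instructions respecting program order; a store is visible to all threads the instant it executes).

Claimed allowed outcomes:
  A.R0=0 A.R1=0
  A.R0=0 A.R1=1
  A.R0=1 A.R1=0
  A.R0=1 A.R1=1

spurious: A.R0=1 A.R1=0

outcome vector order: (A.R0,A.R1)
under SC → 00, 01, 11
claimed∖SC = {10}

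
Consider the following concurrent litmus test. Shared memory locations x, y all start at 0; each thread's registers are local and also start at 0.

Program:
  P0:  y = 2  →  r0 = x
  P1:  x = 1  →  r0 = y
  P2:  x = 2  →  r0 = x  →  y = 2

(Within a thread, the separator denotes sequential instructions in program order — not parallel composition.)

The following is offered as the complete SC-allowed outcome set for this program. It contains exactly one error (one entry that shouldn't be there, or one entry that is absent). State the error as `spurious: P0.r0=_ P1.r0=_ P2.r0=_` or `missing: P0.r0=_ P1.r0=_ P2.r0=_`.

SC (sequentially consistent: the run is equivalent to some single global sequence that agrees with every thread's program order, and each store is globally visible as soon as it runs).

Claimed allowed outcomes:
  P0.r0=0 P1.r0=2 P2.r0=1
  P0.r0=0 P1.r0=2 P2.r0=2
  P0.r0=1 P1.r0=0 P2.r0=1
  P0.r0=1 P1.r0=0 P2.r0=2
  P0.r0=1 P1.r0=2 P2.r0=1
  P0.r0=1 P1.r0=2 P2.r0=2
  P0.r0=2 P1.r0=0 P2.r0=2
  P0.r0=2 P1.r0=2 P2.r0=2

outcome vector order: (P0.r0,P1.r0,P2.r0)
under SC → 021 022 101 102 121 122 202 221 222
SC∖claimed = {221}

missing: P0.r0=2 P1.r0=2 P2.r0=1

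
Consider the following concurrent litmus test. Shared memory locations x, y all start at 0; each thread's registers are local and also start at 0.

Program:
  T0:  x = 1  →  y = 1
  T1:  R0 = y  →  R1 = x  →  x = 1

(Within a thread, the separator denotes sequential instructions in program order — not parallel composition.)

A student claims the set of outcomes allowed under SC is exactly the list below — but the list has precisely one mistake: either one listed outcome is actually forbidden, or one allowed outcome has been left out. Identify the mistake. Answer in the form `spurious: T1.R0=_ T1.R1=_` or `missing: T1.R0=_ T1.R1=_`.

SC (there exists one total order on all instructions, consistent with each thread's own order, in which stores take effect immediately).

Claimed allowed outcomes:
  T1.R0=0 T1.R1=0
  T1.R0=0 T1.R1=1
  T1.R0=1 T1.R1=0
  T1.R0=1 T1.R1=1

outcome vector order: (T1.R0,T1.R1)
SC (3): (0,0); (0,1); (1,1)
claimed∖SC = {(1,0)}

spurious: T1.R0=1 T1.R1=0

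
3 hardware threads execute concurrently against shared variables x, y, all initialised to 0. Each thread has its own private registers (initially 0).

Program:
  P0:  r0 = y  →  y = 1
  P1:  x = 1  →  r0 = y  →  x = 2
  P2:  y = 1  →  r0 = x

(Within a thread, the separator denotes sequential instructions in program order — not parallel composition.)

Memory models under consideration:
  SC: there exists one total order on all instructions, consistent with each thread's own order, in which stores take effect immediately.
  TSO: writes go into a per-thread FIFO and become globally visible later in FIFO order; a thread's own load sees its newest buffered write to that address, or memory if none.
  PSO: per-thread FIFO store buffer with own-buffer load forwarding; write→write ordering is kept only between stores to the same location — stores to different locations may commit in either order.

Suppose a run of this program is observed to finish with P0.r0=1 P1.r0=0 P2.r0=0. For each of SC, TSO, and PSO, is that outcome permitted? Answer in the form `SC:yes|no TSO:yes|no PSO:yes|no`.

SC:no TSO:yes PSO:yes

outcome vector order: (P0.r0,P1.r0,P2.r0)
SC: 10 outcomes — {<0 0 1> <0 0 2> <0 1 0> <0 1 1> <0 1 2> <1 0 1> <1 0 2> <1 1 0> <1 1 1> <1 1 2>}
TSO: 12 outcomes — {<0 0 0> <0 0 1> <0 0 2> <0 1 0> <0 1 1> <0 1 2> <1 0 0> <1 0 1> <1 0 2> <1 1 0> <1 1 1> <1 1 2>}
PSO: 12 outcomes — {<0 0 0> <0 0 1> <0 0 2> <0 1 0> <0 1 1> <0 1 2> <1 0 0> <1 0 1> <1 0 2> <1 1 0> <1 1 1> <1 1 2>}
target <1 0 0> ∈ {TSO,PSO}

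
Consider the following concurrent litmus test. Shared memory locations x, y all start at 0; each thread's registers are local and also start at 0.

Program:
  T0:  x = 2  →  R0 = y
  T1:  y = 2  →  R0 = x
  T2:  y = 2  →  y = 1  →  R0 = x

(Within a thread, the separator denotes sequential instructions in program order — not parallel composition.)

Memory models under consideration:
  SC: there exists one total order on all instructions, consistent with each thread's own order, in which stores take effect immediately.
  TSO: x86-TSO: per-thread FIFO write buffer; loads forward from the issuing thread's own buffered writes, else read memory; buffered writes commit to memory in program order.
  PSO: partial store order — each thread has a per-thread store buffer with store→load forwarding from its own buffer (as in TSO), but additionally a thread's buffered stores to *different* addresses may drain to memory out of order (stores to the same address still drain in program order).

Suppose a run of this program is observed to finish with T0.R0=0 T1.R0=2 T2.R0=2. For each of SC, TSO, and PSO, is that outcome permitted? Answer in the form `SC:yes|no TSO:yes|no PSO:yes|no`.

outcome vector order: (T0.R0,T1.R0,T2.R0)
SC: 9 outcomes — {<0 2 2>; <1 0 0>; <1 0 2>; <1 2 0>; <1 2 2>; <2 0 0>; <2 0 2>; <2 2 0>; <2 2 2>}
TSO: 12 outcomes — {<0 0 0>; <0 0 2>; <0 2 0>; <0 2 2>; <1 0 0>; <1 0 2>; <1 2 0>; <1 2 2>; <2 0 0>; <2 0 2>; <2 2 0>; <2 2 2>}
PSO: 12 outcomes — {<0 0 0>; <0 0 2>; <0 2 0>; <0 2 2>; <1 0 0>; <1 0 2>; <1 2 0>; <1 2 2>; <2 0 0>; <2 0 2>; <2 2 0>; <2 2 2>}
target <0 2 2> ∈ {SC,TSO,PSO}

SC:yes TSO:yes PSO:yes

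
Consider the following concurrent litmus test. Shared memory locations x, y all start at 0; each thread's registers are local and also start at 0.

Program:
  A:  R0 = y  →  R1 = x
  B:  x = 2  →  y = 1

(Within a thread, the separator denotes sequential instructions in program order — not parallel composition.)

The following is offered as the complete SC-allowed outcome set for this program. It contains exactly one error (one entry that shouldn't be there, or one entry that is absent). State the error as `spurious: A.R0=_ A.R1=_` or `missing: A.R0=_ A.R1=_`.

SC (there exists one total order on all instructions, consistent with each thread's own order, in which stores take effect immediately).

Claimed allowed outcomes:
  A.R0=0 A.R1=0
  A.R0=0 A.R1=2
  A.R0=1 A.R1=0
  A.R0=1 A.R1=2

spurious: A.R0=1 A.R1=0

outcome vector order: (A.R0,A.R1)
[SC] allowed = {(0,0); (0,2); (1,2)}
claimed∖SC = {(1,0)}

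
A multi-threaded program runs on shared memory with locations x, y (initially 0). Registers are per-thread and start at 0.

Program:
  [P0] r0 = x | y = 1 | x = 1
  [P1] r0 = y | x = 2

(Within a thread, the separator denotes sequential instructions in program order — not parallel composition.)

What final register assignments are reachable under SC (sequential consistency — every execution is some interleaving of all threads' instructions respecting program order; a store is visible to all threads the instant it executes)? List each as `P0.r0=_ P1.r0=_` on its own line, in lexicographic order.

outcome vector order: (P0.r0,P1.r0)
|SC outcomes| = 3

P0.r0=0 P1.r0=0
P0.r0=0 P1.r0=1
P0.r0=2 P1.r0=0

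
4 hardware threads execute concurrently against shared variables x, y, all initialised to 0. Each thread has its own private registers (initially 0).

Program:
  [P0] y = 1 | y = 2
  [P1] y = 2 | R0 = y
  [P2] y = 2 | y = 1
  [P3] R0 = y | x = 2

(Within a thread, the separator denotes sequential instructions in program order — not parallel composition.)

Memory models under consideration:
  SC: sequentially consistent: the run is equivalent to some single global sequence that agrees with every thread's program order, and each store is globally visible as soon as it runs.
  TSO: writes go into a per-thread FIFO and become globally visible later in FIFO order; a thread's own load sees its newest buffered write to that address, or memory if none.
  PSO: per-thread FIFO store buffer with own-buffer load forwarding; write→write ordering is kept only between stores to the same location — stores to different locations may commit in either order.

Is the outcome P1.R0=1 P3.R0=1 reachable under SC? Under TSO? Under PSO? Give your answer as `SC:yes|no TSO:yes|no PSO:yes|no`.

outcome vector order: (P1.R0,P3.R0)
[SC] allowed = {<1 0> <1 1> <1 2> <2 0> <2 1> <2 2>}
[TSO] allowed = {<1 0> <1 1> <1 2> <2 0> <2 1> <2 2>}
[PSO] allowed = {<1 0> <1 1> <1 2> <2 0> <2 1> <2 2>}
target <1 1> ∈ {SC,TSO,PSO}

SC:yes TSO:yes PSO:yes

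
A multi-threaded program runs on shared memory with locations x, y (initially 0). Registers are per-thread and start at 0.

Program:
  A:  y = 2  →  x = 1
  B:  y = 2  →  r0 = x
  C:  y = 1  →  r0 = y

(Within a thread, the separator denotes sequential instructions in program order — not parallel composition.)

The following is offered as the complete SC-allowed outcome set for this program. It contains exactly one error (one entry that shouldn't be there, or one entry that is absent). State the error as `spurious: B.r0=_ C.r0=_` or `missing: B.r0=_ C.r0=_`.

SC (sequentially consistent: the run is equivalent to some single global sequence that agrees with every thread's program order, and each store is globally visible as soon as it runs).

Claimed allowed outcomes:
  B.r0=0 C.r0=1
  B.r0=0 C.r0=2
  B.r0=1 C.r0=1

missing: B.r0=1 C.r0=2

outcome vector order: (B.r0,C.r0)
under SC → 0/1, 0/2, 1/1, 1/2
SC∖claimed = {1/2}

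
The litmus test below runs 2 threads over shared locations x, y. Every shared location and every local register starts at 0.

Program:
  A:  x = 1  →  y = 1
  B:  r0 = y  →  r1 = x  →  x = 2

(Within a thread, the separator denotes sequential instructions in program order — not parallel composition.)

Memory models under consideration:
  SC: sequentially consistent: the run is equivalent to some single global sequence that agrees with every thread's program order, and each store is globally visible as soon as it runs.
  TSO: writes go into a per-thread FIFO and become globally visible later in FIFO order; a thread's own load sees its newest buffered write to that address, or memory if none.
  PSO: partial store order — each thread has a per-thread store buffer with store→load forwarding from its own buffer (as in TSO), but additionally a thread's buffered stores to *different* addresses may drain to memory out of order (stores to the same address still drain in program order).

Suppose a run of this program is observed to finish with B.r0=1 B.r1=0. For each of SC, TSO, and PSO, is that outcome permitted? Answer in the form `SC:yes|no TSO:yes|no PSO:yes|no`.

SC:no TSO:no PSO:yes

outcome vector order: (B.r0,B.r1)
SC: 3 outcomes — {00 01 11}
TSO: 3 outcomes — {00 01 11}
PSO: 4 outcomes — {00 01 10 11}
target 10 ∈ {PSO}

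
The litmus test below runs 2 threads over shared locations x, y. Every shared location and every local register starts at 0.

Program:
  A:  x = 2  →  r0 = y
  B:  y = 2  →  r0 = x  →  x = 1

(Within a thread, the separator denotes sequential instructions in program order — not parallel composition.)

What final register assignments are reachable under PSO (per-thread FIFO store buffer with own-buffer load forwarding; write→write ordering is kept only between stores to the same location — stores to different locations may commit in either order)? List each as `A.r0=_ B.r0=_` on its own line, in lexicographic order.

A.r0=0 B.r0=0
A.r0=0 B.r0=2
A.r0=2 B.r0=0
A.r0=2 B.r0=2

outcome vector order: (A.r0,B.r0)
|PSO outcomes| = 4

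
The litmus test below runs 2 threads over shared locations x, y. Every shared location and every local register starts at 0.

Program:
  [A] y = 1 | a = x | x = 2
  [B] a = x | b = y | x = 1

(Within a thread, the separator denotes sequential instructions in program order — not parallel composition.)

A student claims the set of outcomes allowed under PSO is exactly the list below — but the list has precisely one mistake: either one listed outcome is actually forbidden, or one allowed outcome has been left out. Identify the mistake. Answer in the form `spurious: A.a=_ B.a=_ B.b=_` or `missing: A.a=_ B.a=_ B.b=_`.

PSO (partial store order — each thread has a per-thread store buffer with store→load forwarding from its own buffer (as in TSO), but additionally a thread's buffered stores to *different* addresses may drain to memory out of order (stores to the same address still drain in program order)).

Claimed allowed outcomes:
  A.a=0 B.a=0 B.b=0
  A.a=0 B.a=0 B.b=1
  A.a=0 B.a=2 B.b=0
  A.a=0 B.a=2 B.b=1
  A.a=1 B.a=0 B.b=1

missing: A.a=1 B.a=0 B.b=0

outcome vector order: (A.a,B.a,B.b)
[PSO] allowed = {(0,0,0); (0,0,1); (0,2,0); (0,2,1); (1,0,0); (1,0,1)}
PSO∖claimed = {(1,0,0)}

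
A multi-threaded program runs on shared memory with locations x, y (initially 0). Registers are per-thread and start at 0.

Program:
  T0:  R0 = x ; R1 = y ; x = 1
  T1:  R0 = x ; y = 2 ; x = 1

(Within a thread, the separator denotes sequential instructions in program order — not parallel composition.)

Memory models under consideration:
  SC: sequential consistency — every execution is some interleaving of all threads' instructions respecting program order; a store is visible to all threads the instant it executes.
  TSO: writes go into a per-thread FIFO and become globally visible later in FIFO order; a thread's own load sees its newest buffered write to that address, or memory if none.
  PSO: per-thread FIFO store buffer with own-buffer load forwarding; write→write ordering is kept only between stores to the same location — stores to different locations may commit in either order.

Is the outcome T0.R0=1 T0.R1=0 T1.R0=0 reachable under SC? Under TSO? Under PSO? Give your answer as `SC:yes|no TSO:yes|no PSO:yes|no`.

outcome vector order: (T0.R0,T0.R1,T1.R0)
under SC → 000 001 020 120
under TSO → 000 001 020 120
under PSO → 000 001 020 100 120
target 100 ∈ {PSO}

SC:no TSO:no PSO:yes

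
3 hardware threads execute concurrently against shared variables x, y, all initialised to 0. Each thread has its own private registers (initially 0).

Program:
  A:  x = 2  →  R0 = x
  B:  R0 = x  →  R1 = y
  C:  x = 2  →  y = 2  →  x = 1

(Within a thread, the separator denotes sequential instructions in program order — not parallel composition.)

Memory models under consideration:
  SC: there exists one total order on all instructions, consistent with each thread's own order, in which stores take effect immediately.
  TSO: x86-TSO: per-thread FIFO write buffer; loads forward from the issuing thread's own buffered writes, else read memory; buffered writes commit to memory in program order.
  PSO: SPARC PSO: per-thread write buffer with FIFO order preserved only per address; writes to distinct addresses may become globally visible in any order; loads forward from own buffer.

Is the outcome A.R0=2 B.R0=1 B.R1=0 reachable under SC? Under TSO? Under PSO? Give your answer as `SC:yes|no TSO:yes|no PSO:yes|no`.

SC:no TSO:no PSO:yes

outcome vector order: (A.R0,B.R0,B.R1)
under SC → (1,0,0); (1,0,2); (1,1,2); (1,2,0); (1,2,2); (2,0,0); (2,0,2); (2,1,2); (2,2,0); (2,2,2)
under TSO → (1,0,0); (1,0,2); (1,1,2); (1,2,0); (1,2,2); (2,0,0); (2,0,2); (2,1,2); (2,2,0); (2,2,2)
under PSO → (1,0,0); (1,0,2); (1,1,0); (1,1,2); (1,2,0); (1,2,2); (2,0,0); (2,0,2); (2,1,0); (2,1,2); (2,2,0); (2,2,2)
target (2,1,0) ∈ {PSO}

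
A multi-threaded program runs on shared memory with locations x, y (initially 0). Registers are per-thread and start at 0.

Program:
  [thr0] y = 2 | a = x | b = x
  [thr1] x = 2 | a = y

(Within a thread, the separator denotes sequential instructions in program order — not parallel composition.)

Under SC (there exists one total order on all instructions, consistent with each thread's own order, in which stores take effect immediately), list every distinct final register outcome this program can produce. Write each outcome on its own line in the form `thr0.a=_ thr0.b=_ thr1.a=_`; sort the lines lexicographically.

outcome vector order: (thr0.a,thr0.b,thr1.a)
|SC outcomes| = 4

thr0.a=0 thr0.b=0 thr1.a=2
thr0.a=0 thr0.b=2 thr1.a=2
thr0.a=2 thr0.b=2 thr1.a=0
thr0.a=2 thr0.b=2 thr1.a=2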